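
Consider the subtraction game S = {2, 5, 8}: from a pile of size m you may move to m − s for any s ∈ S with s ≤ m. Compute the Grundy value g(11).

Grundy values for subtraction set {2, 5, 8}:
g(0) = mex{} = 0
g(1) = mex{} = 0
g(2) = mex{0} = 1
g(3) = mex{0} = 1
g(4) = mex{1} = 0
g(5) = mex{0,1} = 2
g(6) = mex{0} = 1
g(7) = mex{1,2} = 0
g(8) = mex{0,1} = 2
g(9) = mex{0} = 1
g(10) = mex{1,2} = 0
g(11) = mex{1} = 0
So g(11) = 0.

0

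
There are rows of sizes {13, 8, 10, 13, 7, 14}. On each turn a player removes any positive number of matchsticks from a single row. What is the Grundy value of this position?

11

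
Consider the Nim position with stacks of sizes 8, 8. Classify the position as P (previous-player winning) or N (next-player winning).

In binary:
  1000  (8)
  1000  (8)
  ----
  0000  (0)
The nim-sum is 0, so this is a P-position: the player to move is in a losing position under optimal play.

P-position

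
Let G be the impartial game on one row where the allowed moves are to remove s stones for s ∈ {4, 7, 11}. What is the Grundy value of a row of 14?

3

Build the Grundy sequence with g(k) = mex{g(k−s) : s ∈ {4, 7, 11}, s ≤ k}:
g(0) = mex{} = 0
g(1) = mex{} = 0
g(2) = mex{} = 0
g(3) = mex{} = 0
g(4) = mex{0} = 1
g(5) = mex{0} = 1
g(6) = mex{0} = 1
g(7) = mex{0} = 1
g(8) = mex{0,1} = 2
g(9) = mex{0,1} = 2
g(10) = mex{0,1} = 2
g(11) = mex{0,1} = 2
g(12) = mex{0,1,2} = 3
g(13) = mex{0,1,2} = 3
g(14) = mex{0,1,2} = 3
So g(14) = 3.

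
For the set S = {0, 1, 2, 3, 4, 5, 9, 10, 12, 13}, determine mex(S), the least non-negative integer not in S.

The values 0, 1, 2, 3, 4, 5 are all present; 6 is the first non-negative integer missing from the set.

6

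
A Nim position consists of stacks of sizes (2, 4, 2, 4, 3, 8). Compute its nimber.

11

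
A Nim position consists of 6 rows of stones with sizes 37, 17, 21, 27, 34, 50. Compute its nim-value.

In binary:
  100101  (37)
  010001  (17)
  010101  (21)
  011011  (27)
  100010  (34)
  110010  (50)
  ------
  101010  (42)

42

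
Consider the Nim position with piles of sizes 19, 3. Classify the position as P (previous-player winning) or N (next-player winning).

Nim-sum: 19 ⊕ 3 = 16.
The nim-sum is 16 ≠ 0, so this is an N-position: the player to move can win.

N-position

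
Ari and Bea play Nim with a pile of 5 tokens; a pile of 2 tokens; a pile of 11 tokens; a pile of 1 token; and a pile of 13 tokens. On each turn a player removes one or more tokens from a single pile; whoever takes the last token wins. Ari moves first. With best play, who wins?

Bea wins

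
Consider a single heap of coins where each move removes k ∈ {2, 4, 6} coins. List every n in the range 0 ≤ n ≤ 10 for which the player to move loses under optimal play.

0, 1, 8, 9

Grundy values for subtraction set {2, 4, 6}:
k:     0  1  2  3  4  5  6  7  8  9 10
g(k):  0  0  1  1  2  2  3  3  0  0  1
The P-positions (g = 0) in 0..10 are 0, 1, 8, 9.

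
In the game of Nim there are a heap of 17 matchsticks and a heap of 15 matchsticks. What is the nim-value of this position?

Bitwise XOR of the heap sizes:
  10001  (17)
  01111  (15)
  -----
  11110  (30)

30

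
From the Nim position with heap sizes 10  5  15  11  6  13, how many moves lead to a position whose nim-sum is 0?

0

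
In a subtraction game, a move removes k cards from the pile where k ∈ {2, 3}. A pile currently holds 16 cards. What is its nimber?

0

Grundy values for subtraction set {2, 3}:
k:     0  1  2  3  4  5  6  7  8  9 10 11 12 13 14 15 16
g(k):  0  0  1  1  2  0  0  1  1  2  0  0  1  1  2  0  0
So g(16) = 0.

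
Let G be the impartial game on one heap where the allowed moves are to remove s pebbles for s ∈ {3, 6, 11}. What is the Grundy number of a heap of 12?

1

Compute g(0), g(1), … for moves {3, 6, 11}:
k:     0  1  2  3  4  5  6  7  8  9 10 11 12
g(k):  0  0  0  1  1  1  2  2  2  0  0  3  1
So g(12) = 1.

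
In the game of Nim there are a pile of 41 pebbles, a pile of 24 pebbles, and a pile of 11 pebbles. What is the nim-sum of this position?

In binary:
  101001  (41)
  011000  (24)
  001011  (11)
  ------
  111010  (58)

58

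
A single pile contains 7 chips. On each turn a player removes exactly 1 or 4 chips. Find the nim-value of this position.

Compute g(0), g(1), … for moves {1, 4}:
g(0) = mex{} = 0
g(1) = mex{0} = 1
g(2) = mex{1} = 0
g(3) = mex{0} = 1
g(4) = mex{0,1} = 2
g(5) = mex{1,2} = 0
g(6) = mex{0} = 1
g(7) = mex{1} = 0
So g(7) = 0.

0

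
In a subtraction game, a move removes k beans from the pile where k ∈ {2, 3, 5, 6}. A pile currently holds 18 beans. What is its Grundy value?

1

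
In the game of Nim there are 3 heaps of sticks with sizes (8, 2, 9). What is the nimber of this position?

Compute the nim-sum pairwise:
8 XOR 2 = 10
10 XOR 9 = 3

3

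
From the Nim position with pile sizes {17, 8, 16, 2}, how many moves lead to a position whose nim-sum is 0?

1

Nim-sum: 17 ^ 8 ^ 16 ^ 2 = 11.
The overall nim-sum is X = 11. A pile of size p has a winning move iff p XOR X < p (reduce it to p XOR X).
  17: 17 XOR 11 = 26 ≥ 17 — no move.
  8: 8 XOR 11 = 3 < 8 — winning move (to 3).
  16: 16 XOR 11 = 27 ≥ 16 — no move.
  2: 2 XOR 11 = 9 ≥ 2 — no move.
That gives 1 winning move.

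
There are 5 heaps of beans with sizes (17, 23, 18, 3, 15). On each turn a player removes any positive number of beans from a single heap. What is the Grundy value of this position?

Nim-sum: 17 ⊕ 23 ⊕ 18 ⊕ 3 ⊕ 15 = 24.

24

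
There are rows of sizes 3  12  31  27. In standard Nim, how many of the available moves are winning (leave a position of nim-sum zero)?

Nim-sum: 3 ⊕ 12 ⊕ 31 ⊕ 27 = 11.
The overall nim-sum is X = 11. A row of size p has a winning move iff p XOR X < p (reduce it to p XOR X).
  3: 3 XOR 11 = 8 ≥ 3 — no move.
  12: 12 XOR 11 = 7 < 12 — winning move (to 7).
  31: 31 XOR 11 = 20 < 31 — winning move (to 20).
  27: 27 XOR 11 = 16 < 27 — winning move (to 16).
That gives 3 winning moves.

3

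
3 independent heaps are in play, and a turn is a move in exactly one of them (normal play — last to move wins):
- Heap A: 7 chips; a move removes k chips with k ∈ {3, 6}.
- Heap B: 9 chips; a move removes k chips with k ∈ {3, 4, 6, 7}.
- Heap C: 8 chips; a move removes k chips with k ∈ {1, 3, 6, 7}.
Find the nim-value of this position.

Grundy values for heap A (subtraction set {3, 6}):
g(0) = mex{} = 0
g(1) = mex{} = 0
g(2) = mex{} = 0
g(3) = mex{0} = 1
g(4) = mex{0} = 1
g(5) = mex{0} = 1
g(6) = mex{0,1} = 2
g(7) = mex{0,1} = 2
So g(7) = 2.
Build the Grundy sequence for heap B with g(k) = mex{g(k−s) : s ∈ {3, 4, 6, 7}, s ≤ k}:
k:     0  1  2  3  4  5  6  7  8  9
g(k):  0  0  0  1  1  1  2  2  2  3
So g(9) = 3.
Grundy values for heap C (subtraction set {1, 3, 6, 7}):
k:     0  1  2  3  4  5  6  7  8
g(k):  0  1  0  1  0  1  2  3  2
So g(8) = 2.
By the Sprague-Grundy theorem, the Grundy value of a sum of independent games is the XOR of the component values.
Combined value = 2 ⊕ 3 ⊕ 2 = 3.

3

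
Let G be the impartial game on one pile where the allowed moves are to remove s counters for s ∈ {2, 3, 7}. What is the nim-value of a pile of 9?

2

Grundy values for subtraction set {2, 3, 7}:
k:     0  1  2  3  4  5  6  7  8  9
g(k):  0  0  1  1  2  0  0  1  1  2
So g(9) = 2.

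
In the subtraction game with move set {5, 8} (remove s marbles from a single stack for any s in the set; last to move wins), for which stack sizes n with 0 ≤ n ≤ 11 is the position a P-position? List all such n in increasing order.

0, 1, 2, 3, 4

Compute g(0), g(1), … for moves {5, 8}:
k:     0  1  2  3  4  5  6  7  8  9 10 11
g(k):  0  0  0  0  0  1  1  1  1  1  2  2
The P-positions (g = 0) in 0..11 are 0, 1, 2, 3, 4.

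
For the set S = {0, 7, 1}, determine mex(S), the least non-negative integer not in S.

The values 0, 1 are all present; 2 is the first non-negative integer missing from the set.

2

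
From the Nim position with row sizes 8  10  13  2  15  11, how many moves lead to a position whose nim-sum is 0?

Nim-sum: 8 XOR 10 XOR 13 XOR 2 XOR 15 XOR 11 = 9.
The overall nim-sum is X = 9. A row of size p has a winning move iff p XOR X < p (reduce it to p XOR X).
  8: 8 XOR 9 = 1 < 8 — winning move (to 1).
  10: 10 XOR 9 = 3 < 10 — winning move (to 3).
  13: 13 XOR 9 = 4 < 13 — winning move (to 4).
  2: 2 XOR 9 = 11 ≥ 2 — no move.
  15: 15 XOR 9 = 6 < 15 — winning move (to 6).
  11: 11 XOR 9 = 2 < 11 — winning move (to 2).
That gives 5 winning moves.

5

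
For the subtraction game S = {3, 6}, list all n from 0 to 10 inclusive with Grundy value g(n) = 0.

0, 1, 2, 9, 10

Compute g(0), g(1), … for moves {3, 6}:
k:     0  1  2  3  4  5  6  7  8  9 10
g(k):  0  0  0  1  1  1  2  2  2  0  0
The P-positions (g = 0) in 0..10 are 0, 1, 2, 9, 10.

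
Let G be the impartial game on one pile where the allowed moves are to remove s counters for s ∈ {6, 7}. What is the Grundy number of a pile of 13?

0

Build the Grundy sequence with g(k) = mex{g(k−s) : s ∈ {6, 7}, s ≤ k}:
k:     0  1  2  3  4  5  6  7  8  9 10 11 12 13
g(k):  0  0  0  0  0  0  1  1  1  1  1  1  2  0
So g(13) = 0.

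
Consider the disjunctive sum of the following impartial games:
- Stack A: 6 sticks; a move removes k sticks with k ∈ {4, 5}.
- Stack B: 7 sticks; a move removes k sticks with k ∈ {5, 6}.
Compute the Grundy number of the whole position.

Build the Grundy sequence for stack A with g(k) = mex{g(k−s) : s ∈ {4, 5}, s ≤ k}:
k:     0  1  2  3  4  5  6
g(k):  0  0  0  0  1  1  1
So g(6) = 1.
Build the Grundy sequence for stack B with g(k) = mex{g(k−s) : s ∈ {5, 6}, s ≤ k}:
g(0) = mex{} = 0
g(1) = mex{} = 0
g(2) = mex{} = 0
g(3) = mex{} = 0
g(4) = mex{} = 0
g(5) = mex{0} = 1
g(6) = mex{0} = 1
g(7) = mex{0} = 1
So g(7) = 1.
By the Sprague-Grundy theorem, the Grundy value of a sum of independent games is the XOR of the component values.
Combined value = 1 XOR 1 = 0.

0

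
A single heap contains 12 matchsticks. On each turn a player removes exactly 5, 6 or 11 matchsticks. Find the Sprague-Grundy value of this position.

Build the Grundy sequence with g(k) = mex{g(k−s) : s ∈ {5, 6, 11}, s ≤ k}:
k:     0  1  2  3  4  5  6  7  8  9 10 11 12
g(k):  0  0  0  0  0  1  1  1  1  1  2  2  2
So g(12) = 2.

2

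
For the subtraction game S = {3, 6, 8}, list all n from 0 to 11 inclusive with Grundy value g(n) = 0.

Build the Grundy sequence with g(k) = mex{g(k−s) : s ∈ {3, 6, 8}, s ≤ k}:
g(0) = mex{} = 0
g(1) = mex{} = 0
g(2) = mex{} = 0
g(3) = mex{0} = 1
g(4) = mex{0} = 1
g(5) = mex{0} = 1
g(6) = mex{0,1} = 2
g(7) = mex{0,1} = 2
g(8) = mex{0,1} = 2
g(9) = mex{0,1,2} = 3
g(10) = mex{0,1,2} = 3
g(11) = mex{1,2} = 0
The P-positions (g = 0) in 0..11 are 0, 1, 2, 11.

0, 1, 2, 11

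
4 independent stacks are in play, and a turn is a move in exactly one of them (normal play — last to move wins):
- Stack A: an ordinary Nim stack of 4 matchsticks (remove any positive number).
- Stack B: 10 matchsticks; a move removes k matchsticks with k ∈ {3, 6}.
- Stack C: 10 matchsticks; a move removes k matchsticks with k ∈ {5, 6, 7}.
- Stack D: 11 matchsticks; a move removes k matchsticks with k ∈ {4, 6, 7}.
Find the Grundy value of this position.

Stack A is a plain Nim stack of size 4, so its Grundy value is 4.
Build the Grundy sequence for stack B with g(k) = mex{g(k−s) : s ∈ {3, 6}, s ≤ k}:
g(0) = mex{} = 0
g(1) = mex{} = 0
g(2) = mex{} = 0
g(3) = mex{0} = 1
g(4) = mex{0} = 1
g(5) = mex{0} = 1
g(6) = mex{0,1} = 2
g(7) = mex{0,1} = 2
g(8) = mex{0,1} = 2
g(9) = mex{1,2} = 0
g(10) = mex{1,2} = 0
So g(10) = 0.
For stack C, compute g(0), g(1), … with moves {5, 6, 7}:
k:     0  1  2  3  4  5  6  7  8  9 10
g(k):  0  0  0  0  0  1  1  1  1  1  2
So g(10) = 2.
Grundy values for stack D (subtraction set {4, 6, 7}):
k:     0  1  2  3  4  5  6  7  8  9 10 11
g(k):  0  0  0  0  1  1  1  1  2  2  2  0
So g(11) = 0.
By the Sprague-Grundy theorem, the Grundy value of a sum of independent games is the XOR of the component values.
Combined value = 4 ⊕ 0 ⊕ 2 ⊕ 0 = 6.

6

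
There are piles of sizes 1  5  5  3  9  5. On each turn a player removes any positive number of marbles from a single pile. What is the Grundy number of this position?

Compute the nim-sum pairwise:
1 XOR 5 = 4
4 XOR 5 = 1
1 XOR 3 = 2
2 XOR 9 = 11
11 XOR 5 = 14

14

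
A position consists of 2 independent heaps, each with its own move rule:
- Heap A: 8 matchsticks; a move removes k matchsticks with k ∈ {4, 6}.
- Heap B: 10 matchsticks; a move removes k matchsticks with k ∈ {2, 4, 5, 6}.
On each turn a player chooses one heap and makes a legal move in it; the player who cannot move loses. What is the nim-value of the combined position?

Grundy values for heap A (subtraction set {4, 6}):
g(0) = mex{} = 0
g(1) = mex{} = 0
g(2) = mex{} = 0
g(3) = mex{} = 0
g(4) = mex{0} = 1
g(5) = mex{0} = 1
g(6) = mex{0} = 1
g(7) = mex{0} = 1
g(8) = mex{0,1} = 2
So g(8) = 2.
Build the Grundy sequence for heap B with g(k) = mex{g(k−s) : s ∈ {2, 4, 5, 6}, s ≤ k}:
k:     0  1  2  3  4  5  6  7  8  9 10
g(k):  0  0  1  1  2  2  3  3  0  0  1
So g(10) = 1.
The value of a disjunctive sum is the nim-sum of the parts.
Combined value = 2 XOR 1 = 3.

3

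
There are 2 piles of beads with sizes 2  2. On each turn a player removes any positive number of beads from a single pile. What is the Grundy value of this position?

Compute the nim-sum pairwise:
2 ⊕ 2 = 0

0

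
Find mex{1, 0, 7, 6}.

2

The values 0, 1 are all present; 2 is the first non-negative integer missing from the set.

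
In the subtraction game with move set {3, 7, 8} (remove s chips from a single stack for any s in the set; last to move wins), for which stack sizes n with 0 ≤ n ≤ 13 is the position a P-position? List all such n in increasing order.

0, 1, 2, 6, 11, 12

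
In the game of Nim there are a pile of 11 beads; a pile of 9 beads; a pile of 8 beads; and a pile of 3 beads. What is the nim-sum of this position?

Compute the nim-sum pairwise:
11 ^ 9 = 2
2 ^ 8 = 10
10 ^ 3 = 9

9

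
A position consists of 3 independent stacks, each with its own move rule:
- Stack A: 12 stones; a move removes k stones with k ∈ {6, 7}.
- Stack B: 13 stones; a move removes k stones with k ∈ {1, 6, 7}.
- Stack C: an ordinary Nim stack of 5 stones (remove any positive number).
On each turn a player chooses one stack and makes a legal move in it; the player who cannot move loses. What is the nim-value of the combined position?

For stack A, compute g(0), g(1), … with moves {6, 7}:
g(0) = mex{} = 0
g(1) = mex{} = 0
g(2) = mex{} = 0
g(3) = mex{} = 0
g(4) = mex{} = 0
g(5) = mex{} = 0
g(6) = mex{0} = 1
g(7) = mex{0} = 1
g(8) = mex{0} = 1
g(9) = mex{0} = 1
g(10) = mex{0} = 1
g(11) = mex{0} = 1
g(12) = mex{0,1} = 2
So g(12) = 2.
For stack B, compute g(0), g(1), … with moves {1, 6, 7}:
k:     0  1  2  3  4  5  6  7  8  9 10 11 12 13
g(k):  0  1  0  1  0  1  2  3  2  3  2  3  0  1
So g(13) = 1.
Stack C is a plain Nim stack of size 5, so its Grundy value is 5.
The value of a disjunctive sum is the nim-sum of the parts.
Combined value = 2 ⊕ 1 ⊕ 5 = 6.

6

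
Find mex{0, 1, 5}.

2

The values 0, 1 are all present; 2 is the first non-negative integer missing from the set.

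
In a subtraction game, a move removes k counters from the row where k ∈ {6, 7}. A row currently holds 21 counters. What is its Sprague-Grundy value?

1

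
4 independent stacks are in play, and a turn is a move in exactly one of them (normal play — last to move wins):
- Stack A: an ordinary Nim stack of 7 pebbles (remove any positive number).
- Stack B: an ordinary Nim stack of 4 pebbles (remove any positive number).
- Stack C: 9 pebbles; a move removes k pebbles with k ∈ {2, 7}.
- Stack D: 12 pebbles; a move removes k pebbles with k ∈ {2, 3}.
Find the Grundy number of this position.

2

Stack A is a plain Nim stack of size 7, so its Grundy value is 7.
Stack B is a plain Nim stack of size 4, so its Grundy value is 4.
Build the Grundy sequence for stack C with g(k) = mex{g(k−s) : s ∈ {2, 7}, s ≤ k}:
g(0) = mex{} = 0
g(1) = mex{} = 0
g(2) = mex{0} = 1
g(3) = mex{0} = 1
g(4) = mex{1} = 0
g(5) = mex{1} = 0
g(6) = mex{0} = 1
g(7) = mex{0} = 1
g(8) = mex{0,1} = 2
g(9) = mex{1} = 0
So g(9) = 0.
Build the Grundy sequence for stack D with g(k) = mex{g(k−s) : s ∈ {2, 3}, s ≤ k}:
g(0) = mex{} = 0
g(1) = mex{} = 0
g(2) = mex{0} = 1
g(3) = mex{0} = 1
g(4) = mex{0,1} = 2
g(5) = mex{1} = 0
g(6) = mex{1,2} = 0
g(7) = mex{0,2} = 1
g(8) = mex{0} = 1
g(9) = mex{0,1} = 2
g(10) = mex{1} = 0
g(11) = mex{1,2} = 0
g(12) = mex{0,2} = 1
So g(12) = 1.
By the Sprague-Grundy theorem, the Grundy value of a sum of independent games is the XOR of the component values.
Combined value = 7 ⊕ 4 ⊕ 0 ⊕ 1 = 2.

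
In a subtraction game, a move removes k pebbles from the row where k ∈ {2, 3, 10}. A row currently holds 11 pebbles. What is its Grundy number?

Build the Grundy sequence with g(k) = mex{g(k−s) : s ∈ {2, 3, 10}, s ≤ k}:
g(0) = mex{} = 0
g(1) = mex{} = 0
g(2) = mex{0} = 1
g(3) = mex{0} = 1
g(4) = mex{0,1} = 2
g(5) = mex{1} = 0
g(6) = mex{1,2} = 0
g(7) = mex{0,2} = 1
g(8) = mex{0} = 1
g(9) = mex{0,1} = 2
g(10) = mex{0,1} = 2
g(11) = mex{0,1,2} = 3
So g(11) = 3.

3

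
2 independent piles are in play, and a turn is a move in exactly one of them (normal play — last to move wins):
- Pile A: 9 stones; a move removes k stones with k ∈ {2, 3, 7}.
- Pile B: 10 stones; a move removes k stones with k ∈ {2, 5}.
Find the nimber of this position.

Grundy values for pile A (subtraction set {2, 3, 7}):
g(0) = mex{} = 0
g(1) = mex{} = 0
g(2) = mex{0} = 1
g(3) = mex{0} = 1
g(4) = mex{0,1} = 2
g(5) = mex{1} = 0
g(6) = mex{1,2} = 0
g(7) = mex{0,2} = 1
g(8) = mex{0} = 1
g(9) = mex{0,1} = 2
So g(9) = 2.
Build the Grundy sequence for pile B with g(k) = mex{g(k−s) : s ∈ {2, 5}, s ≤ k}:
k:     0  1  2  3  4  5  6  7  8  9 10
g(k):  0  0  1  1  0  2  1  0  0  1  1
So g(10) = 1.
The value of a disjunctive sum is the nim-sum of the parts.
Combined value = 2 ⊕ 1 = 3.

3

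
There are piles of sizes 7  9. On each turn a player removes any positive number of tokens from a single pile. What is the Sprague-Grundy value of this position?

14

Nim-sum: 7 XOR 9 = 14.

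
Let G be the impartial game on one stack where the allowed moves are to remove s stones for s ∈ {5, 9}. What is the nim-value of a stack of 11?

Compute g(0), g(1), … for moves {5, 9}:
k:     0  1  2  3  4  5  6  7  8  9 10 11
g(k):  0  0  0  0  0  1  1  1  1  1  2  2
So g(11) = 2.

2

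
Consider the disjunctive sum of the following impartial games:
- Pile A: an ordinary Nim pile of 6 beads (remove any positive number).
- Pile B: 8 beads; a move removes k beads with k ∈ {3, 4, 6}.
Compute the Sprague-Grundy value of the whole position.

Pile A is a plain Nim pile of size 6, so its Grundy value is 6.
Build the Grundy sequence for pile B with g(k) = mex{g(k−s) : s ∈ {3, 4, 6}, s ≤ k}:
g(0) = mex{} = 0
g(1) = mex{} = 0
g(2) = mex{} = 0
g(3) = mex{0} = 1
g(4) = mex{0} = 1
g(5) = mex{0} = 1
g(6) = mex{0,1} = 2
g(7) = mex{0,1} = 2
g(8) = mex{0,1} = 2
So g(8) = 2.
By the Sprague-Grundy theorem, the Grundy value of a sum of independent games is the XOR of the component values.
Combined value = 6 ⊕ 2 = 4.

4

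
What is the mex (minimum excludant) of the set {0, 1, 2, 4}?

3

The values 0, 1, 2 are all present; 3 is the first non-negative integer missing from the set.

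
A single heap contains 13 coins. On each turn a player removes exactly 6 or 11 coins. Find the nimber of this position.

2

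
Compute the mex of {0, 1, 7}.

The values 0, 1 are all present; 2 is the first non-negative integer missing from the set.

2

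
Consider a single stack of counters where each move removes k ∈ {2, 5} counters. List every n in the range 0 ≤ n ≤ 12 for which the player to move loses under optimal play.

0, 1, 4, 7, 8, 11

Grundy values for subtraction set {2, 5}:
g(0) = mex{} = 0
g(1) = mex{} = 0
g(2) = mex{0} = 1
g(3) = mex{0} = 1
g(4) = mex{1} = 0
g(5) = mex{0,1} = 2
g(6) = mex{0} = 1
g(7) = mex{1,2} = 0
g(8) = mex{1} = 0
g(9) = mex{0} = 1
g(10) = mex{0,2} = 1
g(11) = mex{1} = 0
g(12) = mex{0,1} = 2
The P-positions (g = 0) in 0..12 are 0, 1, 4, 7, 8, 11.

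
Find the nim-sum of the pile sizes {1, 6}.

7

Write each in binary and XOR column by column:
  001  (1)
  110  (6)
  ---
  111  (7)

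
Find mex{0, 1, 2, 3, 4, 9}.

5

The values 0, 1, 2, 3, 4 are all present; 5 is the first non-negative integer missing from the set.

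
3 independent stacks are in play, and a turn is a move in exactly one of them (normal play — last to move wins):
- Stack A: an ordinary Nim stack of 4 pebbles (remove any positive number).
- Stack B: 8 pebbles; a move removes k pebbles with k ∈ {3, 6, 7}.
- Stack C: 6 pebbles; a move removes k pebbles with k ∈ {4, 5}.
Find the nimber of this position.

Stack A is a plain Nim stack of size 4, so its Grundy value is 4.
Build the Grundy sequence for stack B with g(k) = mex{g(k−s) : s ∈ {3, 6, 7}, s ≤ k}:
k:     0  1  2  3  4  5  6  7  8
g(k):  0  0  0  1  1  1  2  2  2
So g(8) = 2.
Build the Grundy sequence for stack C with g(k) = mex{g(k−s) : s ∈ {4, 5}, s ≤ k}:
g(0) = mex{} = 0
g(1) = mex{} = 0
g(2) = mex{} = 0
g(3) = mex{} = 0
g(4) = mex{0} = 1
g(5) = mex{0} = 1
g(6) = mex{0} = 1
So g(6) = 1.
By the Sprague-Grundy theorem, the Grundy value of a sum of independent games is the XOR of the component values.
Combined value = 4 ⊕ 2 ⊕ 1 = 7.

7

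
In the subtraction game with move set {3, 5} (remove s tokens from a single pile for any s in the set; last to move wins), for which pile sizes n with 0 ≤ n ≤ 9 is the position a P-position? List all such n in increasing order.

0, 1, 2, 8, 9

Compute g(0), g(1), … for moves {3, 5}:
k:     0  1  2  3  4  5  6  7  8  9
g(k):  0  0  0  1  1  1  2  2  0  0
The P-positions (g = 0) in 0..9 are 0, 1, 2, 8, 9.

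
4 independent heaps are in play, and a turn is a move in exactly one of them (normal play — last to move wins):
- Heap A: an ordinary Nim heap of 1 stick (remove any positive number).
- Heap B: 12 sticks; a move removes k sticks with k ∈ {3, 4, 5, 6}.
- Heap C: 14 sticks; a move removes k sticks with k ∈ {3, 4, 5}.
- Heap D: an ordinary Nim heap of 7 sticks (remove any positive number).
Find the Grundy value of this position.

Heap A is a plain Nim heap of size 1, so its Grundy value is 1.
For heap B, compute g(0), g(1), … with moves {3, 4, 5, 6}:
k:     0  1  2  3  4  5  6  7  8  9 10 11 12
g(k):  0  0  0  1  1  1  2  2  2  0  0  0  1
So g(12) = 1.
Build the Grundy sequence for heap C with g(k) = mex{g(k−s) : s ∈ {3, 4, 5}, s ≤ k}:
g(0) = mex{} = 0
g(1) = mex{} = 0
g(2) = mex{} = 0
g(3) = mex{0} = 1
g(4) = mex{0} = 1
g(5) = mex{0} = 1
g(6) = mex{0,1} = 2
g(7) = mex{0,1} = 2
g(8) = mex{1} = 0
g(9) = mex{1,2} = 0
g(10) = mex{1,2} = 0
g(11) = mex{0,2} = 1
g(12) = mex{0,2} = 1
g(13) = mex{0} = 1
g(14) = mex{0,1} = 2
So g(14) = 2.
Heap D is a plain Nim heap of size 7, so its Grundy value is 7.
The value of a disjunctive sum is the nim-sum of the parts.
Combined value = 1 XOR 1 XOR 2 XOR 7 = 5.

5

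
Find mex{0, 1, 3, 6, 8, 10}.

The values 0, 1 are all present; 2 is the first non-negative integer missing from the set.

2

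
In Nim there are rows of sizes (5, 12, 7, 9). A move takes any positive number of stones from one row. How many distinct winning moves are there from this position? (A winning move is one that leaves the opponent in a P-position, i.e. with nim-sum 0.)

Compute the nim-sum pairwise:
5 XOR 12 = 9
9 XOR 7 = 14
14 XOR 9 = 7
The overall nim-sum is X = 7. A row of size p has a winning move iff p XOR X < p (reduce it to p XOR X).
  5: 5 XOR 7 = 2 < 5 — winning move (to 2).
  12: 12 XOR 7 = 11 < 12 — winning move (to 11).
  7: 7 XOR 7 = 0 < 7 — winning move (to 0).
  9: 9 XOR 7 = 14 ≥ 9 — no move.
That gives 3 winning moves.

3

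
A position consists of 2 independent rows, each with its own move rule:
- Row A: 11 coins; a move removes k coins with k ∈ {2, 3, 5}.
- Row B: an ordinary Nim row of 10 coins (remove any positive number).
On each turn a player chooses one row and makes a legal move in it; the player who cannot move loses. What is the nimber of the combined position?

8

Grundy values for row A (subtraction set {2, 3, 5}):
k:     0  1  2  3  4  5  6  7  8  9 10 11
g(k):  0  0  1  1  2  2  3  0  0  1  1  2
So g(11) = 2.
Row B is a plain Nim row of size 10, so its Grundy value is 10.
By the Sprague-Grundy theorem, the Grundy value of a sum of independent games is the XOR of the component values.
Combined value = 2 ⊕ 10 = 8.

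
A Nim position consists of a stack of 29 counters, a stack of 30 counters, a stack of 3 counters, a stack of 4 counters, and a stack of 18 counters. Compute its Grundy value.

22

Nim-sum: 29 ⊕ 30 ⊕ 3 ⊕ 4 ⊕ 18 = 22.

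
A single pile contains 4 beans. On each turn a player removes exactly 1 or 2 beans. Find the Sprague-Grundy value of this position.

1

Grundy values for subtraction set {1, 2}:
k:     0  1  2  3  4
g(k):  0  1  2  0  1
So g(4) = 1.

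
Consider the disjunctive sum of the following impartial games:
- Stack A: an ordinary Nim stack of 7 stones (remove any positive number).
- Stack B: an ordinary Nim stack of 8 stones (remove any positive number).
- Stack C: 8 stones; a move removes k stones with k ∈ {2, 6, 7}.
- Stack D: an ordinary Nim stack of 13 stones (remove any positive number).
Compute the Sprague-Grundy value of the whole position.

0

Stack A is a plain Nim stack of size 7, so its Grundy value is 7.
Stack B is a plain Nim stack of size 8, so its Grundy value is 8.
Build the Grundy sequence for stack C with g(k) = mex{g(k−s) : s ∈ {2, 6, 7}, s ≤ k}:
k:     0  1  2  3  4  5  6  7  8
g(k):  0  0  1  1  0  0  1  1  2
So g(8) = 2.
Stack D is a plain Nim stack of size 13, so its Grundy value is 13.
By the Sprague-Grundy theorem, the Grundy value of a sum of independent games is the XOR of the component values.
Combined value = 7 ⊕ 8 ⊕ 2 ⊕ 13 = 0.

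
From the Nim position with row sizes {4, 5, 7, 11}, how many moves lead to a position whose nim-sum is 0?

1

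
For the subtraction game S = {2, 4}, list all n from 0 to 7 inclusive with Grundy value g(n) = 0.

Compute g(0), g(1), … for moves {2, 4}:
g(0) = mex{} = 0
g(1) = mex{} = 0
g(2) = mex{0} = 1
g(3) = mex{0} = 1
g(4) = mex{0,1} = 2
g(5) = mex{0,1} = 2
g(6) = mex{1,2} = 0
g(7) = mex{1,2} = 0
The P-positions (g = 0) in 0..7 are 0, 1, 6, 7.

0, 1, 6, 7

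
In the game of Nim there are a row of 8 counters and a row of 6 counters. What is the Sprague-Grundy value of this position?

Compute the nim-sum pairwise:
8 XOR 6 = 14

14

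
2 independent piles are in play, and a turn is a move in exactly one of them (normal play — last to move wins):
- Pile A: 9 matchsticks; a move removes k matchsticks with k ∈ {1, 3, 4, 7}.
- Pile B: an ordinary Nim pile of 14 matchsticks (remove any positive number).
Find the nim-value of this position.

For pile A, compute g(0), g(1), … with moves {1, 3, 4, 7}:
g(0) = mex{} = 0
g(1) = mex{0} = 1
g(2) = mex{1} = 0
g(3) = mex{0} = 1
g(4) = mex{0,1} = 2
g(5) = mex{0,1,2} = 3
g(6) = mex{0,1,3} = 2
g(7) = mex{0,1,2} = 3
g(8) = mex{1,2,3} = 0
g(9) = mex{0,2,3} = 1
So g(9) = 1.
Pile B is a plain Nim pile of size 14, so its Grundy value is 14.
By the Sprague-Grundy theorem, the Grundy value of a sum of independent games is the XOR of the component values.
Combined value = 1 ⊕ 14 = 15.

15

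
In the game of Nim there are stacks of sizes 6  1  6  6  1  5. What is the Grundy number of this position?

3

Nim-sum: 6 XOR 1 XOR 6 XOR 6 XOR 1 XOR 5 = 3.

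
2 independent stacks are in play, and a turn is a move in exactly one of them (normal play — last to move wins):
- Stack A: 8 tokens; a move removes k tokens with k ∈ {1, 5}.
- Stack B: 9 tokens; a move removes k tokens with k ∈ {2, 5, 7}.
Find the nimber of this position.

For stack A, compute g(0), g(1), … with moves {1, 5}:
k:     0  1  2  3  4  5  6  7  8
g(k):  0  1  0  1  0  1  0  1  0
So g(8) = 0.
Grundy values for stack B (subtraction set {2, 5, 7}):
k:     0  1  2  3  4  5  6  7  8  9
g(k):  0  0  1  1  0  2  1  3  2  2
So g(9) = 2.
The value of a disjunctive sum is the nim-sum of the parts.
Combined value = 0 XOR 2 = 2.

2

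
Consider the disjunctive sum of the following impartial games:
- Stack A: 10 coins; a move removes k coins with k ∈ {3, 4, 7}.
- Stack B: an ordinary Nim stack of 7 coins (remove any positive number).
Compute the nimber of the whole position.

7

For stack A, compute g(0), g(1), … with moves {3, 4, 7}:
g(0) = mex{} = 0
g(1) = mex{} = 0
g(2) = mex{} = 0
g(3) = mex{0} = 1
g(4) = mex{0} = 1
g(5) = mex{0} = 1
g(6) = mex{0,1} = 2
g(7) = mex{0,1} = 2
g(8) = mex{0,1} = 2
g(9) = mex{0,1,2} = 3
g(10) = mex{1,2} = 0
So g(10) = 0.
Stack B is a plain Nim stack of size 7, so its Grundy value is 7.
By the Sprague-Grundy theorem, the Grundy value of a sum of independent games is the XOR of the component values.
Combined value = 0 XOR 7 = 7.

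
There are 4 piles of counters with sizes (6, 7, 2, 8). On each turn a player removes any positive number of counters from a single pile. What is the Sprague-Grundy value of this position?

11

Nim-sum: 6 XOR 7 XOR 2 XOR 8 = 11.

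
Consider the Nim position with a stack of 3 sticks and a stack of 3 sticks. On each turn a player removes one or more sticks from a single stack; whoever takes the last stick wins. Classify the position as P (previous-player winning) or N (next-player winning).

Compute the nim-sum pairwise:
3 ^ 3 = 0
The nim-sum is 0, so this is a P-position: the player to move is in a losing position under optimal play.

P-position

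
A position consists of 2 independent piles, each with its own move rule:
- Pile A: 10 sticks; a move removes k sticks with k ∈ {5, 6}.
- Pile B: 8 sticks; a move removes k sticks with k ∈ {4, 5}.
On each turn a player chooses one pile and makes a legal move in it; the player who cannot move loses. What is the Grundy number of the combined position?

0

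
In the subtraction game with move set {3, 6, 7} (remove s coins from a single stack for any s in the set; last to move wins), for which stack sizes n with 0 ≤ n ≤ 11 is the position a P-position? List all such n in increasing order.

0, 1, 2, 10, 11

Compute g(0), g(1), … for moves {3, 6, 7}:
g(0) = mex{} = 0
g(1) = mex{} = 0
g(2) = mex{} = 0
g(3) = mex{0} = 1
g(4) = mex{0} = 1
g(5) = mex{0} = 1
g(6) = mex{0,1} = 2
g(7) = mex{0,1} = 2
g(8) = mex{0,1} = 2
g(9) = mex{0,1,2} = 3
g(10) = mex{1,2} = 0
g(11) = mex{1,2} = 0
The P-positions (g = 0) in 0..11 are 0, 1, 2, 10, 11.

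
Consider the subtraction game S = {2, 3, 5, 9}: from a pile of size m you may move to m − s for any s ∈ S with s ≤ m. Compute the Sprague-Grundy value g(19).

Grundy values for subtraction set {2, 3, 5, 9}:
k:     0  1  2  3  4  5  6  7  8  9 10 11 12 13 14 15 16 17 18 19
g(k):  0  0  1  1  2  2  3  0  0  1  1  2  2  3  0  0  1  1  2  2
So g(19) = 2.

2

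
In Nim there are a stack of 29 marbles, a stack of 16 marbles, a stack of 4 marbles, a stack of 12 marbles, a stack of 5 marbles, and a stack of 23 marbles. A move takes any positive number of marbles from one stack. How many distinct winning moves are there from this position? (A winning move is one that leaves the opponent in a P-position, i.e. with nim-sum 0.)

3

Compute the nim-sum pairwise:
29 ^ 16 = 13
13 ^ 4 = 9
9 ^ 12 = 5
5 ^ 5 = 0
0 ^ 23 = 23
The overall nim-sum is X = 23. A stack of size p has a winning move iff p XOR X < p (reduce it to p XOR X).
  29: 29 XOR 23 = 10 < 29 — winning move (to 10).
  16: 16 XOR 23 = 7 < 16 — winning move (to 7).
  4: 4 XOR 23 = 19 ≥ 4 — no move.
  12: 12 XOR 23 = 27 ≥ 12 — no move.
  5: 5 XOR 23 = 18 ≥ 5 — no move.
  23: 23 XOR 23 = 0 < 23 — winning move (to 0).
That gives 3 winning moves.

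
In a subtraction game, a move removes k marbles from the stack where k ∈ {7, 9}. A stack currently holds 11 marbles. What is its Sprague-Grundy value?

1

Compute g(0), g(1), … for moves {7, 9}:
g(0) = mex{} = 0
g(1) = mex{} = 0
g(2) = mex{} = 0
g(3) = mex{} = 0
g(4) = mex{} = 0
g(5) = mex{} = 0
g(6) = mex{} = 0
g(7) = mex{0} = 1
g(8) = mex{0} = 1
g(9) = mex{0} = 1
g(10) = mex{0} = 1
g(11) = mex{0} = 1
So g(11) = 1.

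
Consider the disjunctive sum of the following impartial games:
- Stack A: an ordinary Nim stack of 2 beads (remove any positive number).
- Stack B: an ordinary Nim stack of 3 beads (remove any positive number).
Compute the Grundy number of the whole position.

Stack A is a plain Nim stack of size 2, so its Grundy value is 2.
Stack B is a plain Nim stack of size 3, so its Grundy value is 3.
By the Sprague-Grundy theorem, the Grundy value of a sum of independent games is the XOR of the component values.
Combined value = 2 ⊕ 3 = 1.

1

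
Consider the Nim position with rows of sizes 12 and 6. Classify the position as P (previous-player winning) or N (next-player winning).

Nim-sum: 12 ^ 6 = 10.
The nim-sum is 10 ≠ 0, so this is an N-position: the player to move can win.

N-position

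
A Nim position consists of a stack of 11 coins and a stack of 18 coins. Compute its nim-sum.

Write each in binary and XOR column by column:
  01011  (11)
  10010  (18)
  -----
  11001  (25)

25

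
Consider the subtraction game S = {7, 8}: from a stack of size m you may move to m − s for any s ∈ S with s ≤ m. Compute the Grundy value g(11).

Build the Grundy sequence with g(k) = mex{g(k−s) : s ∈ {7, 8}, s ≤ k}:
g(0) = mex{} = 0
g(1) = mex{} = 0
g(2) = mex{} = 0
g(3) = mex{} = 0
g(4) = mex{} = 0
g(5) = mex{} = 0
g(6) = mex{} = 0
g(7) = mex{0} = 1
g(8) = mex{0} = 1
g(9) = mex{0} = 1
g(10) = mex{0} = 1
g(11) = mex{0} = 1
So g(11) = 1.

1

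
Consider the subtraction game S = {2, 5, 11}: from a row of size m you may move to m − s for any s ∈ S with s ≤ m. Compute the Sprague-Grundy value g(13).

3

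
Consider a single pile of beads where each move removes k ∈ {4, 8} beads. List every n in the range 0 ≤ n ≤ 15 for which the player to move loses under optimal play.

Grundy values for subtraction set {4, 8}:
k:     0  1  2  3  4  5  6  7  8  9 10 11 12 13 14 15
g(k):  0  0  0  0  1  1  1  1  2  2  2  2  0  0  0  0
The P-positions (g = 0) in 0..15 are 0, 1, 2, 3, 12, 13, 14, 15.

0, 1, 2, 3, 12, 13, 14, 15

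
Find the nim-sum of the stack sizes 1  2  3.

0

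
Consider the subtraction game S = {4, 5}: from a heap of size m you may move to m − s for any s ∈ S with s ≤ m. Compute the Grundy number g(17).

2

Build the Grundy sequence with g(k) = mex{g(k−s) : s ∈ {4, 5}, s ≤ k}:
k:     0  1  2  3  4  5  6  7  8  9 10 11 12 13 14 15 16 17
g(k):  0  0  0  0  1  1  1  1  2  0  0  0  0  1  1  1  1  2
So g(17) = 2.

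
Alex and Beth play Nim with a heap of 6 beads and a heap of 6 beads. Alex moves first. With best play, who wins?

Beth wins

Compute the nim-sum pairwise:
6 XOR 6 = 0
The nim-sum is 0, so this is a P-position: the player to move is in a losing position under optimal play; Alex is about to move from it and so loses — Beth wins.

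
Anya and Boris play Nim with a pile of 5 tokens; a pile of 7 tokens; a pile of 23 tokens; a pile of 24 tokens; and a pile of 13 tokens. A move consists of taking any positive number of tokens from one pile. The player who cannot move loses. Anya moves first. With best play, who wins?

Boris wins

Write each in binary and XOR column by column:
  00101  (5)
  00111  (7)
  10111  (23)
  11000  (24)
  01101  (13)
  -----
  00000  (0)
The nim-sum is 0, so this is a P-position: the player to move is in a losing position under optimal play; Anya is about to move from it and so loses — Boris wins.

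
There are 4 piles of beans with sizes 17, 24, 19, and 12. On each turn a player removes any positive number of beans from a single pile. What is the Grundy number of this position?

22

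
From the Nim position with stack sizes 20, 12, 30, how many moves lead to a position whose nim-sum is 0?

3

In binary:
  10100  (20)
  01100  (12)
  11110  (30)
  -----
  00110  (6)
The overall nim-sum is X = 6. A stack of size p has a winning move iff p XOR X < p (reduce it to p XOR X).
  20: 20 XOR 6 = 18 < 20 — winning move (to 18).
  12: 12 XOR 6 = 10 < 12 — winning move (to 10).
  30: 30 XOR 6 = 24 < 30 — winning move (to 24).
That gives 3 winning moves.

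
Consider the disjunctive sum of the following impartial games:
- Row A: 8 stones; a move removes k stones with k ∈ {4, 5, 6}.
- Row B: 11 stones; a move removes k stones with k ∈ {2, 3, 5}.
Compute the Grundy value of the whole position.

0

Build the Grundy sequence for row A with g(k) = mex{g(k−s) : s ∈ {4, 5, 6}, s ≤ k}:
k:     0  1  2  3  4  5  6  7  8
g(k):  0  0  0  0  1  1  1  1  2
So g(8) = 2.
Grundy values for row B (subtraction set {2, 3, 5}):
g(0) = mex{} = 0
g(1) = mex{} = 0
g(2) = mex{0} = 1
g(3) = mex{0} = 1
g(4) = mex{0,1} = 2
g(5) = mex{0,1} = 2
g(6) = mex{0,1,2} = 3
g(7) = mex{1,2} = 0
g(8) = mex{1,2,3} = 0
g(9) = mex{0,2,3} = 1
g(10) = mex{0,2} = 1
g(11) = mex{0,1,3} = 2
So g(11) = 2.
The value of a disjunctive sum is the nim-sum of the parts.
Combined value = 2 ⊕ 2 = 0.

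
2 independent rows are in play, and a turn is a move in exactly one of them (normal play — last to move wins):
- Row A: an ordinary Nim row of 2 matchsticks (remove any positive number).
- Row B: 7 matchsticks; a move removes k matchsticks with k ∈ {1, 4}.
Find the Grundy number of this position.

2

Row A is a plain Nim row of size 2, so its Grundy value is 2.
For row B, compute g(0), g(1), … with moves {1, 4}:
g(0) = mex{} = 0
g(1) = mex{0} = 1
g(2) = mex{1} = 0
g(3) = mex{0} = 1
g(4) = mex{0,1} = 2
g(5) = mex{1,2} = 0
g(6) = mex{0} = 1
g(7) = mex{1} = 0
So g(7) = 0.
By the Sprague-Grundy theorem, the Grundy value of a sum of independent games is the XOR of the component values.
Combined value = 2 XOR 0 = 2.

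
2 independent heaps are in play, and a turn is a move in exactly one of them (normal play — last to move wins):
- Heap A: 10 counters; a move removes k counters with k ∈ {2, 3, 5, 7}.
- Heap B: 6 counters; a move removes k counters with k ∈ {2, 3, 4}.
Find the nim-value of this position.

0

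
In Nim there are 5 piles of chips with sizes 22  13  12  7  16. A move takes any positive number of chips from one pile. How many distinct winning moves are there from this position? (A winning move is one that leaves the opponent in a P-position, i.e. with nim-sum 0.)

0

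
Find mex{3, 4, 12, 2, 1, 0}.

5

The values 0, 1, 2, 3, 4 are all present; 5 is the first non-negative integer missing from the set.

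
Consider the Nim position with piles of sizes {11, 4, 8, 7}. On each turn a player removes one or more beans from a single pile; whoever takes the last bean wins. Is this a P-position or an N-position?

Nim-sum: 11 ⊕ 4 ⊕ 8 ⊕ 7 = 0.
The nim-sum is 0, so this is a P-position: the player to move is in a losing position under optimal play.

P-position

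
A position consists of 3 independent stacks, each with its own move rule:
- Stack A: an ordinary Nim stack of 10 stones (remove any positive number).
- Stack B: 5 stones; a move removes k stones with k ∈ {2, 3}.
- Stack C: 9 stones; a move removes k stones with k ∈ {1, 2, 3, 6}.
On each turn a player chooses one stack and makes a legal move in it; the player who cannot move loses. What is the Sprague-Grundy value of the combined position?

11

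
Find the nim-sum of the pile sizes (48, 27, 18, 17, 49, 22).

15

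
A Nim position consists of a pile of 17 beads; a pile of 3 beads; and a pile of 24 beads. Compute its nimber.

Compute the nim-sum pairwise:
17 XOR 3 = 18
18 XOR 24 = 10

10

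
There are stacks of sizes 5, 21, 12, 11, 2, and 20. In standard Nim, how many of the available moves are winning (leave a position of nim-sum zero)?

In binary:
  00101  (5)
  10101  (21)
  01100  (12)
  01011  (11)
  00010  (2)
  10100  (20)
  -----
  00001  (1)
The overall nim-sum is X = 1. A stack of size p has a winning move iff p XOR X < p (reduce it to p XOR X).
  5: 5 XOR 1 = 4 < 5 — winning move (to 4).
  21: 21 XOR 1 = 20 < 21 — winning move (to 20).
  12: 12 XOR 1 = 13 ≥ 12 — no move.
  11: 11 XOR 1 = 10 < 11 — winning move (to 10).
  2: 2 XOR 1 = 3 ≥ 2 — no move.
  20: 20 XOR 1 = 21 ≥ 20 — no move.
That gives 3 winning moves.

3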